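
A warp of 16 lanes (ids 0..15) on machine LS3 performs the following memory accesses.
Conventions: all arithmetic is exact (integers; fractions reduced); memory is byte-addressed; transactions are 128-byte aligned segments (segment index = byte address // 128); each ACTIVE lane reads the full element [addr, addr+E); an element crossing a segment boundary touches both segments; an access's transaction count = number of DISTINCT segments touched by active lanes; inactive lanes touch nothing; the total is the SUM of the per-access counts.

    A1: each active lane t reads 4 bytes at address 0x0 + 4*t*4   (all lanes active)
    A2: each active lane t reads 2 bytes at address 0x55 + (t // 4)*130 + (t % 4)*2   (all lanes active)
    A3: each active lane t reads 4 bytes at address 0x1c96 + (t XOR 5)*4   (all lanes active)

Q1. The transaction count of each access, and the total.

A1: 2 transactions
A2: 4 transactions
A3: 1 transaction

Answer: 2,4,1; total 7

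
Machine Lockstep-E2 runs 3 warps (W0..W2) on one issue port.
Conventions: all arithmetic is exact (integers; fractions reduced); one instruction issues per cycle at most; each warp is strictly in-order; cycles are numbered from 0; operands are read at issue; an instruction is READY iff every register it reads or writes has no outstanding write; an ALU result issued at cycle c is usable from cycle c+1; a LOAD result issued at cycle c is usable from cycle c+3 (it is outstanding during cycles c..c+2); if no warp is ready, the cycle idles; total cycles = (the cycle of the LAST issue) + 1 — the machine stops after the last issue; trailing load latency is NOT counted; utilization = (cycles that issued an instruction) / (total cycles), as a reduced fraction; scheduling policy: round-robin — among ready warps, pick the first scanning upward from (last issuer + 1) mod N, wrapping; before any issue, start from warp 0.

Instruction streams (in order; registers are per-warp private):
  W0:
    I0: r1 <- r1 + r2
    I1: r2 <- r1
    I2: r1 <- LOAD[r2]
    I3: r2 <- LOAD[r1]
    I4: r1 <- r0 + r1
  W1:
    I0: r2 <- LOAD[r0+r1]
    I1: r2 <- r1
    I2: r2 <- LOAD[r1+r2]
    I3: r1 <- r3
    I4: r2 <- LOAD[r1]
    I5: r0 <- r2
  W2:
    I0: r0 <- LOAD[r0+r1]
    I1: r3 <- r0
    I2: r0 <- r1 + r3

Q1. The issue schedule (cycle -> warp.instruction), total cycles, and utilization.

cycle 0: W0.I0
cycle 1: W1.I0
cycle 2: W2.I0
cycle 3: W0.I1
cycle 4: W1.I1
cycle 5: W2.I1
cycle 6: W0.I2
cycle 7: W1.I2
cycle 8: W2.I2
cycle 9: W0.I3
cycle 10: W1.I3
cycle 11: W0.I4
cycle 12: W1.I4
cycle 13: idle
cycle 14: idle
cycle 15: W1.I5

Answer: 16 cycles, utilization 7/8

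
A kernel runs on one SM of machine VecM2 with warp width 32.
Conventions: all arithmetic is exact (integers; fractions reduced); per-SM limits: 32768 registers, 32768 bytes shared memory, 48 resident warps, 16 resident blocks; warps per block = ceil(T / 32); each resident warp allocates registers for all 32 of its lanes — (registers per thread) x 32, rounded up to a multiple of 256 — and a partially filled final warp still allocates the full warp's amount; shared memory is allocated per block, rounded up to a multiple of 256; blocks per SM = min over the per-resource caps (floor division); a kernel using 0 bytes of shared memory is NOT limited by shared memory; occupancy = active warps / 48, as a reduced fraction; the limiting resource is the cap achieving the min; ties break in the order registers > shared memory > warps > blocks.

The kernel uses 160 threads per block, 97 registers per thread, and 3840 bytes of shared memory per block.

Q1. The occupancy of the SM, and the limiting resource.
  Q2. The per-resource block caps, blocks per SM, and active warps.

Answer: occupancy 5/48, limited by registers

registers: 1 block
shared memory: 8 blocks
warps: 9 blocks
blocks: 16 blocks

Answer: 1 block, 5 active warps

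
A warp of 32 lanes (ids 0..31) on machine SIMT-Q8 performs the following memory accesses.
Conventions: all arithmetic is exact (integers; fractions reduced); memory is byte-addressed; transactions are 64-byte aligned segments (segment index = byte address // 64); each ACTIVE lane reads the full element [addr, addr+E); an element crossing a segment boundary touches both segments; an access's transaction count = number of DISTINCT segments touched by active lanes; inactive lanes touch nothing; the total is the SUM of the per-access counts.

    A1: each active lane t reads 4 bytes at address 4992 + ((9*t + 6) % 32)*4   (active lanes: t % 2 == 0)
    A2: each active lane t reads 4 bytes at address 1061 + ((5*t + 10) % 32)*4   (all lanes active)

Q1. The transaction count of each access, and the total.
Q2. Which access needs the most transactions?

A1: 2 transactions
A2: 3 transactions

Answer: 2,3; total 5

Answer: A2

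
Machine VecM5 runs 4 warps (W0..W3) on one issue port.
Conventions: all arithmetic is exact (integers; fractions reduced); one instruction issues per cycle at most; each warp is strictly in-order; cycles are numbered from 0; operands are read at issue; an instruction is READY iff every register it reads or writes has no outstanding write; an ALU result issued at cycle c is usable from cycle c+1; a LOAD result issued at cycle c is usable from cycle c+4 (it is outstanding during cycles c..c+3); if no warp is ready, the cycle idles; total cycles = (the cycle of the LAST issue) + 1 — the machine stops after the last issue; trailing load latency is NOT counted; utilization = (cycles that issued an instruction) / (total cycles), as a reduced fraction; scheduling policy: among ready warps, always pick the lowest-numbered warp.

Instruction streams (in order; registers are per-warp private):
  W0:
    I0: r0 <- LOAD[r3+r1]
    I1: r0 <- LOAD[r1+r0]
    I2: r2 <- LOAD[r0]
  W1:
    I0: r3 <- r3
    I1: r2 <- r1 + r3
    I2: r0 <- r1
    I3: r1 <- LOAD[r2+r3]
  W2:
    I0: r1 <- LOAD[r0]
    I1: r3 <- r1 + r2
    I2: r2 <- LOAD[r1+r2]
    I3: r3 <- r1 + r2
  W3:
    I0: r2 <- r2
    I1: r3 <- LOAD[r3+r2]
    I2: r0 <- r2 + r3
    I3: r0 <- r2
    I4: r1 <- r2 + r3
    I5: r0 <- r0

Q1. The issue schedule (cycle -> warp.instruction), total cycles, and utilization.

cycle 0: W0.I0
cycle 1: W1.I0
cycle 2: W1.I1
cycle 3: W1.I2
cycle 4: W0.I1
cycle 5: W1.I3
cycle 6: W2.I0
cycle 7: W3.I0
cycle 8: W0.I2
cycle 9: W3.I1
cycle 10: W2.I1
cycle 11: W2.I2
cycle 12: idle
cycle 13: W3.I2
cycle 14: W3.I3
cycle 15: W2.I3
cycle 16: W3.I4
cycle 17: W3.I5

Answer: 18 cycles, utilization 17/18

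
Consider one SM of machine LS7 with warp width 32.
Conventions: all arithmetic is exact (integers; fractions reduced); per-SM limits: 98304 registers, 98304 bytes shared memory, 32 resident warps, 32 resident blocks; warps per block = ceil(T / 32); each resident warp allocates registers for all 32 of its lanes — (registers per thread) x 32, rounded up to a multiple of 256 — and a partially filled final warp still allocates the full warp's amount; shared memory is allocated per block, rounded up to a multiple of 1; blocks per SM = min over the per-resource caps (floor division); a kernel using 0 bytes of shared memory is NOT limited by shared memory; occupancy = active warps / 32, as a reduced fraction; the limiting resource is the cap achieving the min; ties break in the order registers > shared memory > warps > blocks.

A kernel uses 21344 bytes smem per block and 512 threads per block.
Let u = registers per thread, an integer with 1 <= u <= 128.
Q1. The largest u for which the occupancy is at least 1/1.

Answer: u = 96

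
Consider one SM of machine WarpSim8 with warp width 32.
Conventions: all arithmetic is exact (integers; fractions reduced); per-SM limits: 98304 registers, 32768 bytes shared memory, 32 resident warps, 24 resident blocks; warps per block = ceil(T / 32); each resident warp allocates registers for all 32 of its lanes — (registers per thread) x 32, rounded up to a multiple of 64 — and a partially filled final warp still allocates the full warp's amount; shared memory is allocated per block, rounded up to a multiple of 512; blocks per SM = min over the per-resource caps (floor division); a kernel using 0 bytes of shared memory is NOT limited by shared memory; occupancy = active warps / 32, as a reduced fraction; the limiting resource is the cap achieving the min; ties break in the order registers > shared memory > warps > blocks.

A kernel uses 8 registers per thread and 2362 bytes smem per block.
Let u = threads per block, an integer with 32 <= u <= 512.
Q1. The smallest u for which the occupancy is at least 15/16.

Answer: u = 65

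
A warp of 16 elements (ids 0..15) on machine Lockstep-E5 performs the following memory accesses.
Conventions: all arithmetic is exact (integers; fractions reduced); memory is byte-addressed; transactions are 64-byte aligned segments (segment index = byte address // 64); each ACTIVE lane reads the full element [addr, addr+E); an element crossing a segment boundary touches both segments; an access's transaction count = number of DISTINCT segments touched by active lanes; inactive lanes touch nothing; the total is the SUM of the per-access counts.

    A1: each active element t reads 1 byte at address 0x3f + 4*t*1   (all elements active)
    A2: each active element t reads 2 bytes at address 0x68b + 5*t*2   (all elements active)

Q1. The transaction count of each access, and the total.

A1: 2 transactions
A2: 3 transactions

Answer: 2,3; total 5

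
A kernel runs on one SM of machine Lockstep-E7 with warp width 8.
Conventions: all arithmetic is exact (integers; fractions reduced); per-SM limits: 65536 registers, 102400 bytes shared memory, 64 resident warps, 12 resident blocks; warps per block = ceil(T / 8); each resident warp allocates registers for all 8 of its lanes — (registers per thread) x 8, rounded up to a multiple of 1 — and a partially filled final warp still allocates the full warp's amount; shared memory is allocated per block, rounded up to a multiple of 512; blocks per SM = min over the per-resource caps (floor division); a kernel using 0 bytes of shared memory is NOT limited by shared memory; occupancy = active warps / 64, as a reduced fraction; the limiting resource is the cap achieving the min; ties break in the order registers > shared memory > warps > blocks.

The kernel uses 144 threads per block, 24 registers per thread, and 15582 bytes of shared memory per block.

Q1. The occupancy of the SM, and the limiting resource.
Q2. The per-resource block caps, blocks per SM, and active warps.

Answer: occupancy 27/32, limited by warps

registers: 18 blocks
shared memory: 6 blocks
warps: 3 blocks
blocks: 12 blocks

Answer: 3 blocks, 54 active warps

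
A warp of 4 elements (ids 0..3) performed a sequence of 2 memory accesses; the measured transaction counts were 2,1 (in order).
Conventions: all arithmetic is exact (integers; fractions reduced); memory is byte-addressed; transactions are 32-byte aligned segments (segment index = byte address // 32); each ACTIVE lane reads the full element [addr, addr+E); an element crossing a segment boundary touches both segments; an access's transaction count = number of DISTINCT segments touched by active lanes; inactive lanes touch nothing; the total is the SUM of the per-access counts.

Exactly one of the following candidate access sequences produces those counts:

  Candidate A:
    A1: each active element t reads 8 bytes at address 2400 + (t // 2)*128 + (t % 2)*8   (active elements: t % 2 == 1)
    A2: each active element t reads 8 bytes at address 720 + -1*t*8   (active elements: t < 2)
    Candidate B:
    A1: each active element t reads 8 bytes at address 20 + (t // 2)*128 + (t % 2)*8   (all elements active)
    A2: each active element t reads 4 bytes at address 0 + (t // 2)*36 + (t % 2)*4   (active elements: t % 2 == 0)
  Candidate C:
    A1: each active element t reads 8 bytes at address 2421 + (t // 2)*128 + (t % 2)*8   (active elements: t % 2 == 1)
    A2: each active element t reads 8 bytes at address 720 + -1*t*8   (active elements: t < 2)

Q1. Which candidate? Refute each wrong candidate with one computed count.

B: A1 gives 4 transactions, not 2
C: A1 gives 4 transactions, not 2
A: all counts match (2,1)

Answer: A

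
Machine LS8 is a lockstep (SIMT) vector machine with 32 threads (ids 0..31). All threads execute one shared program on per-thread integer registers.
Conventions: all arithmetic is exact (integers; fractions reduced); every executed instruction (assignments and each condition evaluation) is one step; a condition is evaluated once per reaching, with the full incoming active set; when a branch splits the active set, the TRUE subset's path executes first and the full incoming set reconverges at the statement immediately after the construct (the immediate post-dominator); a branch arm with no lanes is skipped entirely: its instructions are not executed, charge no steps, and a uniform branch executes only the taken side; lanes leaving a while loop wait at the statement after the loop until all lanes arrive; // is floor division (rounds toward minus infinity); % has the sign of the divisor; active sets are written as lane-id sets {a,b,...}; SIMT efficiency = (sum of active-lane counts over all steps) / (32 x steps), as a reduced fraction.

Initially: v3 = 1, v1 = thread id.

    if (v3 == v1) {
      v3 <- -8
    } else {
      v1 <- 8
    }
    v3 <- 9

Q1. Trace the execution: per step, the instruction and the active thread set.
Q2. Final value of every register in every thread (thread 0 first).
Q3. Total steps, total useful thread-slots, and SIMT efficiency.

step 0: eval (v3 == v1)              {0,1,2,3,4,5,6,7,8,9,10,11,12,13,14,15,16,17,18,19,20,21,22,23,24,25,26,27,28,29,30,31}
step 1: v3 <- -8                     {1}
step 2: v1 <- 8                      {0,2,3,4,5,6,7,8,9,10,11,12,13,14,15,16,17,18,19,20,21,22,23,24,25,26,27,28,29,30,31}
step 3: v3 <- 9                      {0,1,2,3,4,5,6,7,8,9,10,11,12,13,14,15,16,17,18,19,20,21,22,23,24,25,26,27,28,29,30,31}

Answer: 4 steps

v3: 9,9,9,9,9,9,9,9,9,9,9,9,9,9,9,9,9,9,9,9,9,9,9,9,9,9,9,9,9,9,9,9
v1: 8,1,8,8,8,8,8,8,8,8,8,8,8,8,8,8,8,8,8,8,8,8,8,8,8,8,8,8,8,8,8,8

steps = 4; useful = 96; efficiency = 96/128 = 3/4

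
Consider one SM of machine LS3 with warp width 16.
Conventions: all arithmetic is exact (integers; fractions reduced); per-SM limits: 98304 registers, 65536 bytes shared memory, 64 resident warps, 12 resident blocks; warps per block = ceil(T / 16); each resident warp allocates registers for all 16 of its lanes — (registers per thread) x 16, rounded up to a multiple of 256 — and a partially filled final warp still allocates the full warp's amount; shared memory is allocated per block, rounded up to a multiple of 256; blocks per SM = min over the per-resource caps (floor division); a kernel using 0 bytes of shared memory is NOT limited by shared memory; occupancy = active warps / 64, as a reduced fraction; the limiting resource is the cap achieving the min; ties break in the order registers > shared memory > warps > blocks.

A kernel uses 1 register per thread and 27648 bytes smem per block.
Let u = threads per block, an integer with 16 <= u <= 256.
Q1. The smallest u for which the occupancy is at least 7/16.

Answer: u = 209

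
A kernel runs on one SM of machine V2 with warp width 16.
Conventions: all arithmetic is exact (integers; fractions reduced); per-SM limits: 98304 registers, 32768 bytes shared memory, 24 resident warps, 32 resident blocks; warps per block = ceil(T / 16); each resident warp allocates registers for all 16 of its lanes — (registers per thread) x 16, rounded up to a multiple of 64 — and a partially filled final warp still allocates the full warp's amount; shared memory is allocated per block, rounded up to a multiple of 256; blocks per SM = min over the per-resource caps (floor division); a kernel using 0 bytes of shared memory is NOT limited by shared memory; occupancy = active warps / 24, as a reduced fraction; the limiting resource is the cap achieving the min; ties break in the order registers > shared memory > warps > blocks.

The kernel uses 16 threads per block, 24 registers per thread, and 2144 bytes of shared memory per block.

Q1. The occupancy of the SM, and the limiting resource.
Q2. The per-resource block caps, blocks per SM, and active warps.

Answer: occupancy 7/12, limited by shared memory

registers: 256 blocks
shared memory: 14 blocks
warps: 24 blocks
blocks: 32 blocks

Answer: 14 blocks, 14 active warps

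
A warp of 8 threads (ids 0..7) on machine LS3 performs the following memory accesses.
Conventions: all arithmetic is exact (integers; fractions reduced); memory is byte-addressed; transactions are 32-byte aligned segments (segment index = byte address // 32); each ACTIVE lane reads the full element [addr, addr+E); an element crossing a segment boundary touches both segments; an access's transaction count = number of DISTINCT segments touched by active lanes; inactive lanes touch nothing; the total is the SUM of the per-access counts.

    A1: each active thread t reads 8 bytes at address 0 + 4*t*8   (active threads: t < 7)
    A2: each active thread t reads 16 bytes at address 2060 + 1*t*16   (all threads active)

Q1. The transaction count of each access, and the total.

A1: 7 transactions
A2: 5 transactions

Answer: 7,5; total 12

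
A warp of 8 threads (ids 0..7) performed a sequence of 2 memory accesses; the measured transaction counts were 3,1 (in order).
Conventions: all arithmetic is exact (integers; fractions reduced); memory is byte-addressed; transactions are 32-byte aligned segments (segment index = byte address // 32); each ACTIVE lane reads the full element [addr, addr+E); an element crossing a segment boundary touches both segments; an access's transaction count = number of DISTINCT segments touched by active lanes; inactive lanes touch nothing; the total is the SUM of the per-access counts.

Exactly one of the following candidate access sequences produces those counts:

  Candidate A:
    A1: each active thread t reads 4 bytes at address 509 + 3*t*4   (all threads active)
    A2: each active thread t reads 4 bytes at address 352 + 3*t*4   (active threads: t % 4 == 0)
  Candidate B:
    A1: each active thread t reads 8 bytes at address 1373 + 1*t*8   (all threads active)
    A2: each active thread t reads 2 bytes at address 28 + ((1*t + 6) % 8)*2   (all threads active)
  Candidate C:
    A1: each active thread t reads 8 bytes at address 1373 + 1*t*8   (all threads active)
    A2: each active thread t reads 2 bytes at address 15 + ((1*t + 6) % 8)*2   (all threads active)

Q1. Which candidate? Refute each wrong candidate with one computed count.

A: A1 gives 4 transactions, not 3
B: A2 gives 2 transactions, not 1
C: all counts match (3,1)

Answer: C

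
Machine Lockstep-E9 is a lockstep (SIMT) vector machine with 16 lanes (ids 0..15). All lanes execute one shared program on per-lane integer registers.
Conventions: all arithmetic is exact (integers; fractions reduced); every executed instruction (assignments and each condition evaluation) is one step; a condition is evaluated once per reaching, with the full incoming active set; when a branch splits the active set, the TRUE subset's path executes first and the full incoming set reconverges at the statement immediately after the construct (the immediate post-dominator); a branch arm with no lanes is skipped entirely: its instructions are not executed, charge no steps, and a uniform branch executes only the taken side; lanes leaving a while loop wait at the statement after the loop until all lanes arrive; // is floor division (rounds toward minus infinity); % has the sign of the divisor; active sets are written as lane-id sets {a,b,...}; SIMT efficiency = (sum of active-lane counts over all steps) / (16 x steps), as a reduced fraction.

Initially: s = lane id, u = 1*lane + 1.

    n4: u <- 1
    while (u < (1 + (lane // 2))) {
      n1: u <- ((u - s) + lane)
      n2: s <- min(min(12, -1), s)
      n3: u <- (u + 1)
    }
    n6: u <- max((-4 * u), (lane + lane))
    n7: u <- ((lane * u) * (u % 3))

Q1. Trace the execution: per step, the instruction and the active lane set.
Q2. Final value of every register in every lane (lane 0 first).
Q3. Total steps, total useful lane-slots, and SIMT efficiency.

step 0: u <- 1                       {0,1,2,3,4,5,6,7,8,9,10,11,12,13,14,15}
step 1: eval (u < (1 + (lane // 2))) {0,1,2,3,4,5,6,7,8,9,10,11,12,13,14,15}
step 2: u <- ((u - s) + lane)        {2,3,4,5,6,7,8,9,10,11,12,13,14,15}
step 3: s <- min(min(12, -1), s)     {2,3,4,5,6,7,8,9,10,11,12,13,14,15}
step 4: u <- (u + 1)                 {2,3,4,5,6,7,8,9,10,11,12,13,14,15}
step 5: eval (u < (1 + (lane // 2))) {2,3,4,5,6,7,8,9,10,11,12,13,14,15}
step 6: u <- ((u - s) + lane)        {4,5,6,7,8,9,10,11,12,13,14,15}
step 7: s <- min(min(12, -1), s)     {4,5,6,7,8,9,10,11,12,13,14,15}
step 8: u <- (u + 1)                 {4,5,6,7,8,9,10,11,12,13,14,15}
step 9: eval (u < (1 + (lane // 2))) {4,5,6,7,8,9,10,11,12,13,14,15}
step 10: u <- max((-4 * u), (lane + lane)) {0,1,2,3,4,5,6,7,8,9,10,11,12,13,14,15}
step 11: u <- ((lane * u) * (u % 3))  {0,1,2,3,4,5,6,7,8,9,10,11,12,13,14,15}

Answer: 12 steps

s: 0,1,-1,-1,-1,-1,-1,-1,-1,-1,-1,-1,-1,-1,-1,-1
u: 0,4,8,0,64,50,0,196,128,0,400,242,0,676,392,0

steps = 12; useful = 168; efficiency = 168/192 = 7/8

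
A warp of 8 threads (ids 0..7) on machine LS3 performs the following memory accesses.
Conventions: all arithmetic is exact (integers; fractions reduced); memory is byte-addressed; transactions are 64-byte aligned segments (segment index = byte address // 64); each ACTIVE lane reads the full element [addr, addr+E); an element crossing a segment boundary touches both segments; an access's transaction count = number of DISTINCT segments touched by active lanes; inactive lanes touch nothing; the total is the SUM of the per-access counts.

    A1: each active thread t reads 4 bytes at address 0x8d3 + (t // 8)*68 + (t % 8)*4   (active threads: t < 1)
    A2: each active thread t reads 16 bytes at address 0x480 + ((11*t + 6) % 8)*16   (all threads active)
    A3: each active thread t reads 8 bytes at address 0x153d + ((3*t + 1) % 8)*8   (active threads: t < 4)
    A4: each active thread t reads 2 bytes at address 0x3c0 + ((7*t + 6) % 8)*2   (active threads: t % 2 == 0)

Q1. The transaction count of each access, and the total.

A1: 1 transaction
A2: 2 transactions
A3: 1 transaction
A4: 1 transaction

Answer: 1,2,1,1; total 5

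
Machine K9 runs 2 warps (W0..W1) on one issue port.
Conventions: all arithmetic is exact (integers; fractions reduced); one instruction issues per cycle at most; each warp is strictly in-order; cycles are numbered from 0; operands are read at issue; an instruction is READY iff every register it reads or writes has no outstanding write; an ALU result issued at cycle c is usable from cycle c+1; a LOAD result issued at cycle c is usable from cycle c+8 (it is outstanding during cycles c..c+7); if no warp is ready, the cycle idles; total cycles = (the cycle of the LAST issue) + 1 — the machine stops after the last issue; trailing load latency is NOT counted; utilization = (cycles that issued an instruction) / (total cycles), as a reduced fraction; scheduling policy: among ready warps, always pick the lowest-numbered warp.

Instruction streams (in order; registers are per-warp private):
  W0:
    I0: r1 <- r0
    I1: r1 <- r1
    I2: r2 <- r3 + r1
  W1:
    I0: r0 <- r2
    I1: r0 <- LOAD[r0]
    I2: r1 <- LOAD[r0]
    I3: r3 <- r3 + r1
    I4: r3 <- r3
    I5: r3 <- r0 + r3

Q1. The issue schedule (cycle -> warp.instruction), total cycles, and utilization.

cycle 0: W0.I0
cycle 1: W0.I1
cycle 2: W0.I2
cycle 3: W1.I0
cycle 4: W1.I1
cycle 5: idle
cycle 6: idle
cycle 7: idle
cycle 8: idle
cycle 9: idle
cycle 10: idle
cycle 11: idle
cycle 12: W1.I2
cycle 13: idle
cycle 14: idle
cycle 15: idle
cycle 16: idle
cycle 17: idle
cycle 18: idle
cycle 19: idle
cycle 20: W1.I3
cycle 21: W1.I4
cycle 22: W1.I5

Answer: 23 cycles, utilization 9/23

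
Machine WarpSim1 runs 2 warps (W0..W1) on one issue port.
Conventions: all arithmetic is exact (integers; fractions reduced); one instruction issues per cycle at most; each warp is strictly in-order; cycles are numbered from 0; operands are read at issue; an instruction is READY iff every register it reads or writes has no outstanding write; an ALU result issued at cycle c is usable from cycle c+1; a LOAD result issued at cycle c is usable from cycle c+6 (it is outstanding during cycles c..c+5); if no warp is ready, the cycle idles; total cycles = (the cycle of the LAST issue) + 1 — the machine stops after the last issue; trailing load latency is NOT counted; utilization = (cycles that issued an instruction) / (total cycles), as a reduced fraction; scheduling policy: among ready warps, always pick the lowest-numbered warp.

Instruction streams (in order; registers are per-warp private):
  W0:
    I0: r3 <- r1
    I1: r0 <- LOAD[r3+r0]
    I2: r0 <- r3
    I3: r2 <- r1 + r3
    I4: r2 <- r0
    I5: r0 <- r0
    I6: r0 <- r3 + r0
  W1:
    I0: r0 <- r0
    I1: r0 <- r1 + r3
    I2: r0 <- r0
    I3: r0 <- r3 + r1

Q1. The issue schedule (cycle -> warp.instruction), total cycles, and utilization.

cycle 0: W0.I0
cycle 1: W0.I1
cycle 2: W1.I0
cycle 3: W1.I1
cycle 4: W1.I2
cycle 5: W1.I3
cycle 6: idle
cycle 7: W0.I2
cycle 8: W0.I3
cycle 9: W0.I4
cycle 10: W0.I5
cycle 11: W0.I6

Answer: 12 cycles, utilization 11/12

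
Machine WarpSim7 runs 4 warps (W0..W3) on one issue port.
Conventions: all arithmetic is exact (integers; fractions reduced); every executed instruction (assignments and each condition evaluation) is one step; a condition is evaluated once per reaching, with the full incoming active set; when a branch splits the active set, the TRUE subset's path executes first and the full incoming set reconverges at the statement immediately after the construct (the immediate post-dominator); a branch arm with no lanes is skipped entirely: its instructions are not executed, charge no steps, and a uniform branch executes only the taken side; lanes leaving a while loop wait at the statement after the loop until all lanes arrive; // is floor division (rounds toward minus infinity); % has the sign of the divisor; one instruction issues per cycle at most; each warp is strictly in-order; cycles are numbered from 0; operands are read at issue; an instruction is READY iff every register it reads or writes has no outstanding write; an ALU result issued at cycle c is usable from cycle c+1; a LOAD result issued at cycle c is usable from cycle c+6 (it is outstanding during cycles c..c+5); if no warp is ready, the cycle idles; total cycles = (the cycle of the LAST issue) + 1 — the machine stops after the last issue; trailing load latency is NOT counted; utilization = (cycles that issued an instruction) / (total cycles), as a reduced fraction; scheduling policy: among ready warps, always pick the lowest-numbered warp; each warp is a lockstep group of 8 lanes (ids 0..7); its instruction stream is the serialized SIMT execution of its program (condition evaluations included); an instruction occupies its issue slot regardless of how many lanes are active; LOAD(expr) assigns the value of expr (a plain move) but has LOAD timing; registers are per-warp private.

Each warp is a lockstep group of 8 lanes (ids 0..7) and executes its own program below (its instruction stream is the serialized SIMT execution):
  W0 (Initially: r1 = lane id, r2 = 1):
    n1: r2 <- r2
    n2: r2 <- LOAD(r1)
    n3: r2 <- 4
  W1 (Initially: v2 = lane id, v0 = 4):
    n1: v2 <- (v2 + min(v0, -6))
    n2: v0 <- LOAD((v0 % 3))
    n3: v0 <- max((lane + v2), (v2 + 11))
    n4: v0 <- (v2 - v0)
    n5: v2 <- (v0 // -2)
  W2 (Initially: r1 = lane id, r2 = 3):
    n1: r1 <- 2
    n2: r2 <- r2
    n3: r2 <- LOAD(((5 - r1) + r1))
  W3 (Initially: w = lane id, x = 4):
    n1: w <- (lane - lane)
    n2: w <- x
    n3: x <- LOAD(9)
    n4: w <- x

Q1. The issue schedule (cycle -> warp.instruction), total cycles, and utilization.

cycle 0: W0.I0
cycle 1: W0.I1
cycle 2: W1.I0
cycle 3: W1.I1
cycle 4: W2.I0
cycle 5: W2.I1
cycle 6: W2.I2
cycle 7: W0.I2
cycle 8: W3.I0
cycle 9: W1.I2
cycle 10: W1.I3
cycle 11: W1.I4
cycle 12: W3.I1
cycle 13: W3.I2
cycle 14: idle
cycle 15: idle
cycle 16: idle
cycle 17: idle
cycle 18: idle
cycle 19: W3.I3

Answer: 20 cycles, utilization 3/4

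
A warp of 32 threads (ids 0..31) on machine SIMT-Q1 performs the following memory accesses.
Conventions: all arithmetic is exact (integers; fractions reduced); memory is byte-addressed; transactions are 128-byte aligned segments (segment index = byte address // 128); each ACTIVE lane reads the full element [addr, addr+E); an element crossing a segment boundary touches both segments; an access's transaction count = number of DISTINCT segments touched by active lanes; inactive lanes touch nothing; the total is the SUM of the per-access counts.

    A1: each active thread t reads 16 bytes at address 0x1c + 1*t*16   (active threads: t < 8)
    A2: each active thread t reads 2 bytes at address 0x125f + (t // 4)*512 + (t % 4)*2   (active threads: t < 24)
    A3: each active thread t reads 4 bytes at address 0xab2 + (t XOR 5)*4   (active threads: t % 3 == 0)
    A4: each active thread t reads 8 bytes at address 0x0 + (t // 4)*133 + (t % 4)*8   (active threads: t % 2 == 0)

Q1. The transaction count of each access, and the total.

A1: 2 transactions
A2: 6 transactions
A3: 2 transactions
A4: 8 transactions

Answer: 2,6,2,8; total 18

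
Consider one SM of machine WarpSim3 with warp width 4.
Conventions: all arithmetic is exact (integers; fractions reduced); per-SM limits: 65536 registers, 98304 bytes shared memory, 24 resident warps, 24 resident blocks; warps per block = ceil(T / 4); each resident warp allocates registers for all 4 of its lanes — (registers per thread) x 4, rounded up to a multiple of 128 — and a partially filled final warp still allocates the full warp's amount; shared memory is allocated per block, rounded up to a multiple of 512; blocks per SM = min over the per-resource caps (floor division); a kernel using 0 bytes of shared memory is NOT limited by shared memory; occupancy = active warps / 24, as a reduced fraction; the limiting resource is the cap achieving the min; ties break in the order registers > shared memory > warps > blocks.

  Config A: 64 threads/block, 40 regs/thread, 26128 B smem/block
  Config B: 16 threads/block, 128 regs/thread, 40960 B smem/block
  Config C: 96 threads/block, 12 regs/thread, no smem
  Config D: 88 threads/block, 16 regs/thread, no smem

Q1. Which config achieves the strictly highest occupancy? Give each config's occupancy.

occupancies: A 2/3, B 1/3, C 1, D 11/12

Answer: C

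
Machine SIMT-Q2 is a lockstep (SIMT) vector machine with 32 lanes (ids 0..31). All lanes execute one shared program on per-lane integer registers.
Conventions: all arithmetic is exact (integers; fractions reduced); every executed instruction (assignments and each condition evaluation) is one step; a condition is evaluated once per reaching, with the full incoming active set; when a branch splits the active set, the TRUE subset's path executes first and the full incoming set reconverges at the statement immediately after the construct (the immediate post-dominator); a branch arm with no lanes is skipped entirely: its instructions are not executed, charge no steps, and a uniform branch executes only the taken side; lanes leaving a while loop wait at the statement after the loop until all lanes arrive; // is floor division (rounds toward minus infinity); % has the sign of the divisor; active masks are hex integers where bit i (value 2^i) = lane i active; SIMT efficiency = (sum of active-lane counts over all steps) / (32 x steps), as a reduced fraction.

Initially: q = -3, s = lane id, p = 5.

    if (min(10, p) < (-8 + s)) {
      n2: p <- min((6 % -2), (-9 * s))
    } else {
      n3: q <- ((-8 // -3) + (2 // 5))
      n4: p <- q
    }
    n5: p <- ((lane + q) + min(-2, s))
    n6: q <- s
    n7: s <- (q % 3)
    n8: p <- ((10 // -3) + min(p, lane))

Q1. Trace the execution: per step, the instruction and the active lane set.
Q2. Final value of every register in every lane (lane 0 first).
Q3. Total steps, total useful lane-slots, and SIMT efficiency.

step 0: eval (min(10, p) < (-8 + s)) 0xffffffff
step 1: p <- min((6 % -2), (-9 * s)) 0xffffc000
step 2: q <- ((-8 // -3) + (2 // 5)) 0x00003fff
step 3: p <- q                       0x00003fff
step 4: p <- ((lane + q) + min(-2, s)) 0xffffffff
step 5: q <- s                       0xffffffff
step 6: s <- (q % 3)                 0xffffffff
step 7: p <- ((10 // -3) + min(p, lane)) 0xffffffff

Answer: 8 steps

q: 0,1,2,3,4,5,6,7,8,9,10,11,12,13,14,15,16,17,18,19,20,21,22,23,24,25,26,27,28,29,30,31
s: 0,1,2,0,1,2,0,1,2,0,1,2,0,1,2,0,1,2,0,1,2,0,1,2,0,1,2,0,1,2,0,1
p: -4,-3,-2,-1,0,1,2,3,4,5,6,7,8,9,5,6,7,8,9,10,11,12,13,14,15,16,17,18,19,20,21,22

steps = 8; useful = 206; efficiency = 206/256 = 103/128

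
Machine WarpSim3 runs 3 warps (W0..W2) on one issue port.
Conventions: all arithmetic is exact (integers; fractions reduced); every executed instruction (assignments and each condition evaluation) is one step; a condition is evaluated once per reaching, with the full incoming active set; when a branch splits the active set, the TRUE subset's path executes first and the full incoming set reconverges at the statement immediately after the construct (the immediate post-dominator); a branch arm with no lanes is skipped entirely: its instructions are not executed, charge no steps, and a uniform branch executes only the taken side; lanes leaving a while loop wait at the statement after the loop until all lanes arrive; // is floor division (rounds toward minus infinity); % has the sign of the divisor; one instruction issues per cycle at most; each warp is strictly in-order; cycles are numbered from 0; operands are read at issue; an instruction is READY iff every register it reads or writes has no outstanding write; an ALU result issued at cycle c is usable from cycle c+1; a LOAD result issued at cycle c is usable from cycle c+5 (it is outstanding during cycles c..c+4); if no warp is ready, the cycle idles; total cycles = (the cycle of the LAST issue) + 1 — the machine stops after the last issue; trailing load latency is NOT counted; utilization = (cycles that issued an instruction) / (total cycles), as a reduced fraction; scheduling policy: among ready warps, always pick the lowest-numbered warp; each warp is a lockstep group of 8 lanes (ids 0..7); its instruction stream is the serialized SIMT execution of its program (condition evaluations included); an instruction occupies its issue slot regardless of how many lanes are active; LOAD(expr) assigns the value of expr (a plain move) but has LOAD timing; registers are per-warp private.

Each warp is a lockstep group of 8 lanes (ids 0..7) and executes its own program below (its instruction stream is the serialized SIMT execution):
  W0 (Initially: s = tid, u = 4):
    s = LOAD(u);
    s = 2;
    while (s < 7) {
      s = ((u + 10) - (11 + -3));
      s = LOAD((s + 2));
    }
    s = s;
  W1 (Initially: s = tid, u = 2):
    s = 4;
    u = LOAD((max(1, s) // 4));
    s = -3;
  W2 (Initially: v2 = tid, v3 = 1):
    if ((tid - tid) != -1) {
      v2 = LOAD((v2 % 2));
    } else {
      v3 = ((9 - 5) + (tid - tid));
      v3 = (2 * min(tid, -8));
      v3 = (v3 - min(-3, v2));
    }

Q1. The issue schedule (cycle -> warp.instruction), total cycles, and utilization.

cycle 0: W0.I0
cycle 1: W1.I0
cycle 2: W1.I1
cycle 3: W1.I2
cycle 4: W2.I0
cycle 5: W0.I1
cycle 6: W0.I2
cycle 7: W0.I3
cycle 8: W0.I4
cycle 9: W2.I1
cycle 10: idle
cycle 11: idle
cycle 12: idle
cycle 13: W0.I5
cycle 14: W0.I6

Answer: 15 cycles, utilization 4/5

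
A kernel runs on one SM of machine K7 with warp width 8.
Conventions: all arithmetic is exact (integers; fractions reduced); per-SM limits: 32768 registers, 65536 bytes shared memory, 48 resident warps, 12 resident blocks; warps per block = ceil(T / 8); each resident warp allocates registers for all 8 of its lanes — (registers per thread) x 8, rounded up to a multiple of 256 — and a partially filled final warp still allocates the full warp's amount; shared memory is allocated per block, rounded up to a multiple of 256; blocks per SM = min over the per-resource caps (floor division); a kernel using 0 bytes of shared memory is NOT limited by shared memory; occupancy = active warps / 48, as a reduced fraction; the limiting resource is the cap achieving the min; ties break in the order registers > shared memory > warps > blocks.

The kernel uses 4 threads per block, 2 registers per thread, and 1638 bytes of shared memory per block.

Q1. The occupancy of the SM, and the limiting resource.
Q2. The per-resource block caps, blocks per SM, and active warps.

Answer: occupancy 1/4, limited by blocks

registers: 128 blocks
shared memory: 36 blocks
warps: 48 blocks
blocks: 12 blocks

Answer: 12 blocks, 12 active warps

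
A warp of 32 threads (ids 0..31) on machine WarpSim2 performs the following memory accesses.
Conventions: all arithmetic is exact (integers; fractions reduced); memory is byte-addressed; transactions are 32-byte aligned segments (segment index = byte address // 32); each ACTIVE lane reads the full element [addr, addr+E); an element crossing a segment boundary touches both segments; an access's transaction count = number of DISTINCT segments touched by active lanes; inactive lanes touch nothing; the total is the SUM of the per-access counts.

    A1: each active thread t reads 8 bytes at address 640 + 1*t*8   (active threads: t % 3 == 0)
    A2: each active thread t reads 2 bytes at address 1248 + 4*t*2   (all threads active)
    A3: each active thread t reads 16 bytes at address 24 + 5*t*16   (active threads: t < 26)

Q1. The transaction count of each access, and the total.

A1: 8 transactions
A2: 8 transactions
A3: 39 transactions

Answer: 8,8,39; total 55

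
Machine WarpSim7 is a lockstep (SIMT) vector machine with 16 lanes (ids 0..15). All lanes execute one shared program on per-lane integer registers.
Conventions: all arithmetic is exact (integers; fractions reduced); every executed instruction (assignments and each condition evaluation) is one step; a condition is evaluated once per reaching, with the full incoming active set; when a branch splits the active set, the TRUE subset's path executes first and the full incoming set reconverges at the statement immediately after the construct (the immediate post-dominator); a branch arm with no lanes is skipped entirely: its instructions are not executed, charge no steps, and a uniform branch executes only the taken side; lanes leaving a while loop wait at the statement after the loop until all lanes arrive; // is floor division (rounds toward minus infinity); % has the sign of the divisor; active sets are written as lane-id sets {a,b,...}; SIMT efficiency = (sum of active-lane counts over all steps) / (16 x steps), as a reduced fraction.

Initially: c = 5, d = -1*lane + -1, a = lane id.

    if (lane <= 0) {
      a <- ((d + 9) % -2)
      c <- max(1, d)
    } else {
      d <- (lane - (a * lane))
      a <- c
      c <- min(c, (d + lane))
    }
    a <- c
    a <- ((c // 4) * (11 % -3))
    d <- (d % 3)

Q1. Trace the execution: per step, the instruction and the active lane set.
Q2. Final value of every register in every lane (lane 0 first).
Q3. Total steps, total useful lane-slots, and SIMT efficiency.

step 0: eval (lane <= 0)             {0,1,2,3,4,5,6,7,8,9,10,11,12,13,14,15}
step 1: a <- ((d + 9) % -2)          {0}
step 2: c <- max(1, d)               {0}
step 3: d <- (lane - (a * lane))     {1,2,3,4,5,6,7,8,9,10,11,12,13,14,15}
step 4: a <- c                       {1,2,3,4,5,6,7,8,9,10,11,12,13,14,15}
step 5: c <- min(c, (d + lane))      {1,2,3,4,5,6,7,8,9,10,11,12,13,14,15}
step 6: a <- c                       {0,1,2,3,4,5,6,7,8,9,10,11,12,13,14,15}
step 7: a <- ((c // 4) * (11 % -3))  {0,1,2,3,4,5,6,7,8,9,10,11,12,13,14,15}
step 8: d <- (d % 3)                 {0,1,2,3,4,5,6,7,8,9,10,11,12,13,14,15}

Answer: 9 steps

c: 1,1,0,-3,-8,-15,-24,-35,-48,-63,-80,-99,-120,-143,-168,-195
d: 2,0,1,0,0,1,0,0,1,0,0,1,0,0,1,0
a: 0,0,0,1,2,4,6,9,12,16,20,25,30,36,42,49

steps = 9; useful = 111; efficiency = 111/144 = 37/48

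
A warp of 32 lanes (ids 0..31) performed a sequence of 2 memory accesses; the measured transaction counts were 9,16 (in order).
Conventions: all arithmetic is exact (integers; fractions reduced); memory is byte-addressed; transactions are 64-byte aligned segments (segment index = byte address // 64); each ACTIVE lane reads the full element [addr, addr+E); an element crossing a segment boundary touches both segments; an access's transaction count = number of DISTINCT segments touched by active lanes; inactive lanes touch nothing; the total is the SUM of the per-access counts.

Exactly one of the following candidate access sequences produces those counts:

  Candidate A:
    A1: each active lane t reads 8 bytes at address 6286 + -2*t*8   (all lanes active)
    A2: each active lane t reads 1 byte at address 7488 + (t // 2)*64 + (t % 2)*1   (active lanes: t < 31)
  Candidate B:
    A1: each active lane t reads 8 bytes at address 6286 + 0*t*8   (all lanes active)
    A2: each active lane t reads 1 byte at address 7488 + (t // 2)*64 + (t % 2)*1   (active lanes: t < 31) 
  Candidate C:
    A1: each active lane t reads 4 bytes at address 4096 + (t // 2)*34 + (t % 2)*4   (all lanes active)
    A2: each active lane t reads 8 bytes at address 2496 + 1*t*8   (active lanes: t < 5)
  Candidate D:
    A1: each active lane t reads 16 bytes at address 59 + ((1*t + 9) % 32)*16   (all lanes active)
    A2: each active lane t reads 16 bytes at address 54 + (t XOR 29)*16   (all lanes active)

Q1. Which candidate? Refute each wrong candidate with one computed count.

B: A1 gives 1 transaction, not 9
C: A2 gives 1 transaction, not 16
D: A2 gives 9 transactions, not 16
A: all counts match (9,16)

Answer: A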